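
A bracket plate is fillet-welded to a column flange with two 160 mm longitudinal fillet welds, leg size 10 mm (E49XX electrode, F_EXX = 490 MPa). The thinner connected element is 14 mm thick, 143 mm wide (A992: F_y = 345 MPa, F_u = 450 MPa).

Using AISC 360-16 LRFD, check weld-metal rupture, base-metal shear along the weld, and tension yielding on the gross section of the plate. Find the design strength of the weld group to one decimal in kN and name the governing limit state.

Weld metal: throat = 0.707×10 = 7.07 mm, L = 2×160 = 320 mm. φR_n = 0.75 × 0.6 × 490 × 7.07 × 320 = 498.9 kN.
Base metal shear (14 mm plate): yield φR_n = 1.0×0.6×345×14×320 = 927.4 kN; rupture φR_n = 0.75×0.6×450×14×320 = 907.2 kN; take 907.2 kN (rupture).
Tension yield (gross): A_g = 143×14 = 2002 mm². φR_n = 0.90 × 345 × 2002 = 621.6 kN.
Governing: min(498.9, 907.2, 621.6) = 498.9 kN → weld metal.

498.9 kN (weld metal governs)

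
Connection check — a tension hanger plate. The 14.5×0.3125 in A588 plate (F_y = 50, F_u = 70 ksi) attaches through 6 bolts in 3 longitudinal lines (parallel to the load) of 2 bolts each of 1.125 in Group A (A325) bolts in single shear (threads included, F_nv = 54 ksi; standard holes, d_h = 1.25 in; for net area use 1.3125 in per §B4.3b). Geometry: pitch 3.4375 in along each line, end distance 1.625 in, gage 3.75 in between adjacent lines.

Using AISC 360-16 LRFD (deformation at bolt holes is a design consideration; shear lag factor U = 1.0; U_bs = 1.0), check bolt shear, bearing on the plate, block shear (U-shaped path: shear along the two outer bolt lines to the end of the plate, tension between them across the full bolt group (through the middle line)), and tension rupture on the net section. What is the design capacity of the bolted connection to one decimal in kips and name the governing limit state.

140.9 kips (block shear governs)

Bolt shear: A_b = π(1.125)²/4 = 0.99402 in². φR_n = 0.75 × 54 × 0.99402 × 6 × 1 = 241.5 kips.
Bearing (0.3125 in plate, F_u = 70 ksi): end bolts L_c = 1.625 − 1.25/2 = 1, R_n = min(1.2×1×0.3125×70, 2.4×1.125×0.3125×70) = 26.25 kips/bolt; interior L_c = 3.4375 − 1.25 = 2.1875, R_n = 57.422 kips/bolt. φR_n = 0.75 × (3×26.25 + 3×57.422) = 188.3 kips.
Block shear: shear path 2×[1.625+1×3.4375] = 2×5.0625 in, A_gv = 3.1641, A_nv = 2×(5.0625 − 1.5×1.3125)×0.3125 = 1.9336 in²; tension across gage: (7.5 − 2×1.3125)×0.3125 = 1.5234 in². R_n = min(0.6×70×1.9336, 0.6×50×3.1641) + 1.0×70×1.5234 = min(81.211, 94.923) + 106.64 = 187.85 kips. φR_n = 0.75 × 187.85 = 140.9 kips.
Tension rupture (net): A_n = (14.5 − 3×1.3125)×0.3125 = 3.3008 in² (U = 1.0, A_e = A_n). φR_n = 0.75 × 70 × 3.3008 = 173.3 kips.
Governing: min(241.5, 188.3, 140.9, 173.3) = 140.9 kips → block shear.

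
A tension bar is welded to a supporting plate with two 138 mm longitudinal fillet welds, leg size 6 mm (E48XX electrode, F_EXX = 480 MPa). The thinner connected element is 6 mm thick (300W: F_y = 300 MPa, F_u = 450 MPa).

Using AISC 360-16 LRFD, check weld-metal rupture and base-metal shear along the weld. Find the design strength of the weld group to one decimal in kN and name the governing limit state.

252.9 kN (weld metal governs)

Weld metal: throat = 0.707×6 = 4.242 mm, L = 2×138 = 276 mm. φR_n = 0.75 × 0.6 × 480 × 4.242 × 276 = 252.9 kN.
Base metal shear (6 mm plate): yield φR_n = 1.0×0.6×300×6×276 = 298.1 kN; rupture φR_n = 0.75×0.6×450×6×276 = 335.3 kN; take 298.1 kN (yield).
Governing: min(252.9, 298.1) = 252.9 kN → weld metal.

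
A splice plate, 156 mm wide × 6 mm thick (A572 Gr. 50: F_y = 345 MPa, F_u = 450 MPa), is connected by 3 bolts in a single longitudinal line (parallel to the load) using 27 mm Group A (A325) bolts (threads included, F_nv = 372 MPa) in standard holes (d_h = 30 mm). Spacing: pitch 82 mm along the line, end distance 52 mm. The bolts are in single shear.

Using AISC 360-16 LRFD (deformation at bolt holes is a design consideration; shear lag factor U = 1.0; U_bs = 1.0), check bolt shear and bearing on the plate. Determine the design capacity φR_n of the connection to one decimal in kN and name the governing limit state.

342.6 kN (bearing governs)

Bolt shear: A_b = π(27)²/4 = 572.56 mm². φR_n = 0.75 × 372 × 572.56 × 3 × 1 = 479.2 kN.
Bearing (6 mm plate, F_u = 450 MPa): end bolts L_c = 52 − 30/2 = 37, R_n = min(1.2×37×6×450, 2.4×27×6×450) = 119.88 kN/bolt; interior L_c = 82 − 30 = 52, R_n = 168.48 kN/bolt. φR_n = 0.75 × (1×119.88 + 2×168.48) = 342.6 kN.
Governing: min(479.2, 342.6) = 342.6 kN → bearing.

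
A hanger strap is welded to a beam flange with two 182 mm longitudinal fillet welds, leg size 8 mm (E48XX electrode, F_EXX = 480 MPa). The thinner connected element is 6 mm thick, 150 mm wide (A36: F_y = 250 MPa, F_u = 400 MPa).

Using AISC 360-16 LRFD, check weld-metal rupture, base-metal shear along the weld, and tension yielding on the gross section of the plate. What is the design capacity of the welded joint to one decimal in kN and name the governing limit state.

202.5 kN (gross-section yield governs)

Weld metal: throat = 0.707×8 = 5.656 mm, L = 2×182 = 364 mm. φR_n = 0.75 × 0.6 × 480 × 5.656 × 364 = 444.7 kN.
Base metal shear (6 mm plate): yield φR_n = 1.0×0.6×250×6×364 = 327.6 kN; rupture φR_n = 0.75×0.6×400×6×364 = 393.1 kN; take 327.6 kN (yield).
Tension yield (gross): A_g = 150×6 = 900 mm². φR_n = 0.90 × 250 × 900 = 202.5 kN.
Governing: min(444.7, 327.6, 202.5) = 202.5 kN → gross-section yield.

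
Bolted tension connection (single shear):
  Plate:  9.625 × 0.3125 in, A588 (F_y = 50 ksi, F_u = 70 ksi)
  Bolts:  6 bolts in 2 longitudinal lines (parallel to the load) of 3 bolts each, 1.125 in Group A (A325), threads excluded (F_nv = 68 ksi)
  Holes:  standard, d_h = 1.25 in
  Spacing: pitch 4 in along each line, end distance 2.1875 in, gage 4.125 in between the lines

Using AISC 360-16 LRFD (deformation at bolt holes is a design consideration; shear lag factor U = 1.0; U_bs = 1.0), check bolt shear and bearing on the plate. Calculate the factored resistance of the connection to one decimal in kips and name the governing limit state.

238.7 kips (bearing governs)

Bolt shear: A_b = π(1.125)²/4 = 0.99402 in². φR_n = 0.75 × 68 × 0.99402 × 6 × 1 = 304.2 kips.
Bearing (0.3125 in plate, F_u = 70 ksi): end bolts L_c = 2.1875 − 1.25/2 = 1.5625, R_n = min(1.2×1.5625×0.3125×70, 2.4×1.125×0.3125×70) = 41.016 kips/bolt; interior L_c = 4 − 1.25 = 2.75, R_n = 59.063 kips/bolt. φR_n = 0.75 × (2×41.016 + 4×59.063) = 238.7 kips.
Governing: min(304.2, 238.7) = 238.7 kips → bearing.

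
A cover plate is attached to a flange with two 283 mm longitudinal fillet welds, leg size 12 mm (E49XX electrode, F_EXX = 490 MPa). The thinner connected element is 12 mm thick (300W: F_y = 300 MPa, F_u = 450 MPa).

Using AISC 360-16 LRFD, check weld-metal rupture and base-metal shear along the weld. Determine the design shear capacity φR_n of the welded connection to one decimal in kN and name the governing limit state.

1058.8 kN (weld metal governs)

Weld metal: throat = 0.707×12 = 8.484 mm, L = 2×283 = 566 mm. φR_n = 0.75 × 0.6 × 490 × 8.484 × 566 = 1058.8 kN.
Base metal shear (12 mm plate): yield φR_n = 1.0×0.6×300×12×566 = 1222.6 kN; rupture φR_n = 0.75×0.6×450×12×566 = 1375.4 kN; take 1222.6 kN (yield).
Governing: min(1058.8, 1222.6) = 1058.8 kN → weld metal.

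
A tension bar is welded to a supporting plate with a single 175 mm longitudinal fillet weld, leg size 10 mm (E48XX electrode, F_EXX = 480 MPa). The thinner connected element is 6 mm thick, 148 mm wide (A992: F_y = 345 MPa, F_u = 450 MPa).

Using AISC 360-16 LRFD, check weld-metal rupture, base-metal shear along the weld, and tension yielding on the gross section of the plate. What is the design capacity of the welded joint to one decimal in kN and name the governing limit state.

Weld metal: throat = 0.707×10 = 7.07 mm, L = 175 mm. φR_n = 0.75 × 0.6 × 480 × 7.07 × 175 = 267.2 kN.
Base metal shear (6 mm plate): yield φR_n = 1.0×0.6×345×6×175 = 217.4 kN; rupture φR_n = 0.75×0.6×450×6×175 = 212.6 kN; take 212.6 kN (rupture).
Tension yield (gross): A_g = 148×6 = 888 mm². φR_n = 0.90 × 345 × 888 = 275.7 kN.
Governing: min(267.2, 212.6, 275.7) = 212.6 kN → base-metal shear.

212.6 kN (base-metal shear governs)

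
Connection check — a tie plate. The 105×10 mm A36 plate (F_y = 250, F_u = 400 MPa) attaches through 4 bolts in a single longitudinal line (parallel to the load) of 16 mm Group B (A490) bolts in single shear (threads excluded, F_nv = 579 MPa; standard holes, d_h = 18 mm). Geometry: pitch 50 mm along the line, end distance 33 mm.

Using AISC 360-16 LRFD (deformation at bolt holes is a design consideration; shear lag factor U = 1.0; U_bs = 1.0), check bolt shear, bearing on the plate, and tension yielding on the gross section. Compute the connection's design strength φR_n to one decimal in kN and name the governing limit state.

236.3 kN (gross-section yield governs)

Bolt shear: A_b = π(16)²/4 = 201.06 mm². φR_n = 0.75 × 579 × 201.06 × 4 × 1 = 349.2 kN.
Bearing (10 mm plate, F_u = 400 MPa): end bolts L_c = 33 − 18/2 = 24, R_n = min(1.2×24×10×400, 2.4×16×10×400) = 115.2 kN/bolt; interior L_c = 50 − 18 = 32, R_n = 153.6 kN/bolt. φR_n = 0.75 × (1×115.2 + 3×153.6) = 432.0 kN.
Tension yield (gross): A_g = 105×10 = 1050 mm². φR_n = 0.90 × 250 × 1050 = 236.3 kN.
Governing: min(349.2, 432.0, 236.3) = 236.3 kN → gross-section yield.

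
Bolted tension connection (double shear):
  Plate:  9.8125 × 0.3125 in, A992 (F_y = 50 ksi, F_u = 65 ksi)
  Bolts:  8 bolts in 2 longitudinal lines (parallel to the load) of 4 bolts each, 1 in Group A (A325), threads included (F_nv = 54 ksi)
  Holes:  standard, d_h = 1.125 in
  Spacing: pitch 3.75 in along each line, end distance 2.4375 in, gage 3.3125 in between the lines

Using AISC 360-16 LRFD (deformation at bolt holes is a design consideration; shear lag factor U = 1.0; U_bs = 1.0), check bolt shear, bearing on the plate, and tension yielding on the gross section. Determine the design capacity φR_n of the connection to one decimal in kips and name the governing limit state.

Bolt shear: A_b = π(1)²/4 = 0.7854 in². φR_n = 0.75 × 54 × 0.7854 × 8 × 2 = 508.9 kips.
Bearing (0.3125 in plate, F_u = 65 ksi): end bolts L_c = 2.4375 − 1.125/2 = 1.875, R_n = min(1.2×1.875×0.3125×65, 2.4×1×0.3125×65) = 45.703 kips/bolt; interior L_c = 3.75 − 1.125 = 2.625, R_n = 48.75 kips/bolt. φR_n = 0.75 × (2×45.703 + 6×48.75) = 287.9 kips.
Tension yield (gross): A_g = 9.8125×0.3125 = 3.0664 in². φR_n = 0.90 × 50 × 3.0664 = 138.0 kips.
Governing: min(508.9, 287.9, 138.0) = 138.0 kips → gross-section yield.

138.0 kips (gross-section yield governs)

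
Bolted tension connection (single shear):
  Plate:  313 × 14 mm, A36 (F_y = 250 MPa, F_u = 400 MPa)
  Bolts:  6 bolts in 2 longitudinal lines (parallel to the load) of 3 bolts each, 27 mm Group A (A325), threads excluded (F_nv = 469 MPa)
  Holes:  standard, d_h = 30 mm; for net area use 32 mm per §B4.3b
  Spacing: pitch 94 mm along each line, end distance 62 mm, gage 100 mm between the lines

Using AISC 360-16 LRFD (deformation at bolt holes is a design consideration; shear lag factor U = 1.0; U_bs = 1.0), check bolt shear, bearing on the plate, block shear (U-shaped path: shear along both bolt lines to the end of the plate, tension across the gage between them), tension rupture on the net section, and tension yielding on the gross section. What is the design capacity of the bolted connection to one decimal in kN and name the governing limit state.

986.0 kN (gross-section yield governs)

Bolt shear: A_b = π(27)²/4 = 572.56 mm². φR_n = 0.75 × 469 × 572.56 × 6 × 1 = 1208.4 kN.
Bearing (14 mm plate, F_u = 400 MPa): end bolts L_c = 62 − 30/2 = 47, R_n = min(1.2×47×14×400, 2.4×27×14×400) = 315.84 kN/bolt; interior L_c = 94 − 30 = 64, R_n = 362.88 kN/bolt. φR_n = 0.75 × (2×315.84 + 4×362.88) = 1562.4 kN.
Block shear: shear path 2×[62+2×94] = 2×250 mm, A_gv = 7000, A_nv = 2×(250 − 2.5×32)×14 = 4760 mm²; tension across gage: (100 − 1×32)×14 = 952 mm². R_n = min(0.6×400×4760, 0.6×250×7000) + 1.0×400×952 = min(1142.4, 1050) + 380.8 = 1430.8 kN. φR_n = 0.75 × 1430.8 = 1073.1 kN.
Tension rupture (net): A_n = (313 − 2×32)×14 = 3486 mm² (U = 1.0, A_e = A_n). φR_n = 0.75 × 400 × 3486 = 1045.8 kN.
Tension yield (gross): A_g = 313×14 = 4382 mm². φR_n = 0.90 × 250 × 4382 = 986.0 kN.
Governing: min(1208.4, 1562.4, 1073.1, 1045.8, 986.0) = 986.0 kN → gross-section yield.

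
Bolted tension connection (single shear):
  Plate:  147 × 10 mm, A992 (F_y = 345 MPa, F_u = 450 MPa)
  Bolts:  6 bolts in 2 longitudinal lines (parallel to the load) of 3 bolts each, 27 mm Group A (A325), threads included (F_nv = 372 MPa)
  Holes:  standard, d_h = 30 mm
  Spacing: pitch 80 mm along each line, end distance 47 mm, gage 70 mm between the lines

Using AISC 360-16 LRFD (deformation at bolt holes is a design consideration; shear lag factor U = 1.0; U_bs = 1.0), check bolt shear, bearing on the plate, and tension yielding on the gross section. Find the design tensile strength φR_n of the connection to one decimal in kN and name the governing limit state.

Bolt shear: A_b = π(27)²/4 = 572.56 mm². φR_n = 0.75 × 372 × 572.56 × 6 × 1 = 958.5 kN.
Bearing (10 mm plate, F_u = 450 MPa): end bolts L_c = 47 − 30/2 = 32, R_n = min(1.2×32×10×450, 2.4×27×10×450) = 172.8 kN/bolt; interior L_c = 80 − 30 = 50, R_n = 270 kN/bolt. φR_n = 0.75 × (2×172.8 + 4×270) = 1069.2 kN.
Tension yield (gross): A_g = 147×10 = 1470 mm². φR_n = 0.90 × 345 × 1470 = 456.4 kN.
Governing: min(958.5, 1069.2, 456.4) = 456.4 kN → gross-section yield.

456.4 kN (gross-section yield governs)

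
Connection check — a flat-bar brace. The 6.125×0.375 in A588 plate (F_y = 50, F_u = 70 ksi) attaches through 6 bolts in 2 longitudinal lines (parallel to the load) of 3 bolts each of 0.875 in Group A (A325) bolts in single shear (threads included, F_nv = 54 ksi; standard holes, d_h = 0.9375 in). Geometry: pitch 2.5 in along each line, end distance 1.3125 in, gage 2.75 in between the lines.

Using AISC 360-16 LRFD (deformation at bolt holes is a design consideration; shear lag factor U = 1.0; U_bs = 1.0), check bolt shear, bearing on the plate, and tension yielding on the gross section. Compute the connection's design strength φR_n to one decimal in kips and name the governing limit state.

Bolt shear: A_b = π(0.875)²/4 = 0.60132 in². φR_n = 0.75 × 54 × 0.60132 × 6 × 1 = 146.1 kips.
Bearing (0.375 in plate, F_u = 70 ksi): end bolts L_c = 1.3125 − 0.9375/2 = 0.84375, R_n = min(1.2×0.84375×0.375×70, 2.4×0.875×0.375×70) = 26.578 kips/bolt; interior L_c = 2.5 − 0.9375 = 1.5625, R_n = 49.219 kips/bolt. φR_n = 0.75 × (2×26.578 + 4×49.219) = 187.5 kips.
Tension yield (gross): A_g = 6.125×0.375 = 2.2969 in². φR_n = 0.90 × 50 × 2.2969 = 103.4 kips.
Governing: min(146.1, 187.5, 103.4) = 103.4 kips → gross-section yield.

103.4 kips (gross-section yield governs)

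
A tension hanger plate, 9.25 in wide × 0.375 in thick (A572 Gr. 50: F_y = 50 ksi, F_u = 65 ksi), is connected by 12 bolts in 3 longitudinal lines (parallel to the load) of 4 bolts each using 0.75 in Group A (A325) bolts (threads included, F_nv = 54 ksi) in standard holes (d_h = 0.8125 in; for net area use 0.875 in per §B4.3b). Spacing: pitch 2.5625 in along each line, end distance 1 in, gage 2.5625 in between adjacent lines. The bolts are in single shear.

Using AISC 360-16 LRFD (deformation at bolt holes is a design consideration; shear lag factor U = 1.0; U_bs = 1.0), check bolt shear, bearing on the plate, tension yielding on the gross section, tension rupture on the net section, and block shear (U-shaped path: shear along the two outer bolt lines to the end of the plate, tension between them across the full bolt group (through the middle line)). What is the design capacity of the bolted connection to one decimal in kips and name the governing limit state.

Bolt shear: A_b = π(0.75)²/4 = 0.44179 in². φR_n = 0.75 × 54 × 0.44179 × 12 × 1 = 214.7 kips.
Bearing (0.375 in plate, F_u = 65 ksi): end bolts L_c = 1 − 0.8125/2 = 0.59375, R_n = min(1.2×0.59375×0.375×65, 2.4×0.75×0.375×65) = 17.367 kips/bolt; interior L_c = 2.5625 − 0.8125 = 1.75, R_n = 43.875 kips/bolt. φR_n = 0.75 × (3×17.367 + 9×43.875) = 335.2 kips.
Tension yield (gross): A_g = 9.25×0.375 = 3.4688 in². φR_n = 0.90 × 50 × 3.4688 = 156.1 kips.
Tension rupture (net): A_n = (9.25 − 3×0.875)×0.375 = 2.4844 in² (U = 1.0, A_e = A_n). φR_n = 0.75 × 65 × 2.4844 = 121.1 kips.
Block shear: shear path 2×[1+3×2.5625] = 2×8.6875 in, A_gv = 6.5156, A_nv = 2×(8.6875 − 3.5×0.875)×0.375 = 4.2188 in²; tension across gage: (5.125 − 2×0.875)×0.375 = 1.2656 in². R_n = min(0.6×65×4.2188, 0.6×50×6.5156) + 1.0×65×1.2656 = min(164.53, 195.47) + 82.264 = 246.79 kips. φR_n = 0.75 × 246.79 = 185.1 kips.
Governing: min(214.7, 335.2, 156.1, 121.1, 185.1) = 121.1 kips → net-section rupture.

121.1 kips (net-section rupture governs)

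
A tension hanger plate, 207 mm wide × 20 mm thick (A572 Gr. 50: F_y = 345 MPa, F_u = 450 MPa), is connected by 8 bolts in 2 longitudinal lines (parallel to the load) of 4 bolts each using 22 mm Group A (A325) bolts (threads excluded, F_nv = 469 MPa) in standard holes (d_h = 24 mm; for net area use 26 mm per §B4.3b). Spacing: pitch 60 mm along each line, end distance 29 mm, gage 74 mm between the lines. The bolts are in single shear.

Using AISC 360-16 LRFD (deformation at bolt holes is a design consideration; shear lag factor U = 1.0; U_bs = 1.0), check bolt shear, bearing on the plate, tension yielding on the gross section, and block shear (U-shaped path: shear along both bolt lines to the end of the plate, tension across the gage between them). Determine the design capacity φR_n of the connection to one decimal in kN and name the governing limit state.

1069.7 kN (bolt shear governs)

Bolt shear: A_b = π(22)²/4 = 380.13 mm². φR_n = 0.75 × 469 × 380.13 × 8 × 1 = 1069.7 kN.
Bearing (20 mm plate, F_u = 450 MPa): end bolts L_c = 29 − 24/2 = 17, R_n = min(1.2×17×20×450, 2.4×22×20×450) = 183.6 kN/bolt; interior L_c = 60 − 24 = 36, R_n = 388.8 kN/bolt. φR_n = 0.75 × (2×183.6 + 6×388.8) = 2025.0 kN.
Tension yield (gross): A_g = 207×20 = 4140 mm². φR_n = 0.90 × 345 × 4140 = 1285.5 kN.
Block shear: shear path 2×[29+3×60] = 2×209 mm, A_gv = 8360, A_nv = 2×(209 − 3.5×26)×20 = 4720 mm²; tension across gage: (74 − 1×26)×20 = 960 mm². R_n = min(0.6×450×4720, 0.6×345×8360) + 1.0×450×960 = min(1274.4, 1730.5) + 432 = 1706.4 kN. φR_n = 0.75 × 1706.4 = 1279.8 kN.
Governing: min(1069.7, 2025.0, 1285.5, 1279.8) = 1069.7 kN → bolt shear.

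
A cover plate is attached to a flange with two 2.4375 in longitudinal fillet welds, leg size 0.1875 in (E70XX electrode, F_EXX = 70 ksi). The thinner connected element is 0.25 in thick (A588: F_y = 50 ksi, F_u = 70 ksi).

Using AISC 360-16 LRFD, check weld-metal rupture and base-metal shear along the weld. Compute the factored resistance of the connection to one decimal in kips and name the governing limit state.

Weld metal: throat = 0.707×0.1875 = 0.13256 in, L = 2×2.4375 = 4.875 in. φR_n = 0.75 × 0.6 × 70 × 0.13256 × 4.875 = 20.4 kips.
Base metal shear (0.25 in plate): yield φR_n = 1.0×0.6×50×0.25×4.875 = 36.6 kips; rupture φR_n = 0.75×0.6×70×0.25×4.875 = 38.4 kips; take 36.6 kips (yield).
Governing: min(20.4, 36.6) = 20.4 kips → weld metal.

20.4 kips (weld metal governs)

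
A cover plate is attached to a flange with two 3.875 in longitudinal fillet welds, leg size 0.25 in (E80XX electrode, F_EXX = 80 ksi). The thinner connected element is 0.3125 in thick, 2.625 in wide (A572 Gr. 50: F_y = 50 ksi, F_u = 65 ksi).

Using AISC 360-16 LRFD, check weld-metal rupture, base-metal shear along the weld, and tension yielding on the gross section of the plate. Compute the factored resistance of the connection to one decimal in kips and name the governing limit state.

Weld metal: throat = 0.707×0.25 = 0.17675 in, L = 2×3.875 = 7.75 in. φR_n = 0.75 × 0.6 × 80 × 0.17675 × 7.75 = 49.3 kips.
Base metal shear (0.3125 in plate): yield φR_n = 1.0×0.6×50×0.3125×7.75 = 72.7 kips; rupture φR_n = 0.75×0.6×65×0.3125×7.75 = 70.8 kips; take 70.8 kips (rupture).
Tension yield (gross): A_g = 2.625×0.3125 = 0.82031 in². φR_n = 0.90 × 50 × 0.82031 = 36.9 kips.
Governing: min(49.3, 70.8, 36.9) = 36.9 kips → gross-section yield.

36.9 kips (gross-section yield governs)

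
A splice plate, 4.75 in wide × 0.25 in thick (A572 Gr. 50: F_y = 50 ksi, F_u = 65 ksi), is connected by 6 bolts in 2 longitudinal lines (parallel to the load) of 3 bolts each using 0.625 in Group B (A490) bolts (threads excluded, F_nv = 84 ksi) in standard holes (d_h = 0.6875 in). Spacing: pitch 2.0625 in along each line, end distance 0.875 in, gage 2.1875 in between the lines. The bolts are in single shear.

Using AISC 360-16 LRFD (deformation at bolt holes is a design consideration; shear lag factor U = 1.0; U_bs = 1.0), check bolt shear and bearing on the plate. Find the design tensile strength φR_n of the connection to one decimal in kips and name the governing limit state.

88.7 kips (bearing governs)

Bolt shear: A_b = π(0.625)²/4 = 0.3068 in². φR_n = 0.75 × 84 × 0.3068 × 6 × 1 = 116.0 kips.
Bearing (0.25 in plate, F_u = 65 ksi): end bolts L_c = 0.875 − 0.6875/2 = 0.53125, R_n = min(1.2×0.53125×0.25×65, 2.4×0.625×0.25×65) = 10.359 kips/bolt; interior L_c = 2.0625 − 0.6875 = 1.375, R_n = 24.375 kips/bolt. φR_n = 0.75 × (2×10.359 + 4×24.375) = 88.7 kips.
Governing: min(116.0, 88.7) = 88.7 kips → bearing.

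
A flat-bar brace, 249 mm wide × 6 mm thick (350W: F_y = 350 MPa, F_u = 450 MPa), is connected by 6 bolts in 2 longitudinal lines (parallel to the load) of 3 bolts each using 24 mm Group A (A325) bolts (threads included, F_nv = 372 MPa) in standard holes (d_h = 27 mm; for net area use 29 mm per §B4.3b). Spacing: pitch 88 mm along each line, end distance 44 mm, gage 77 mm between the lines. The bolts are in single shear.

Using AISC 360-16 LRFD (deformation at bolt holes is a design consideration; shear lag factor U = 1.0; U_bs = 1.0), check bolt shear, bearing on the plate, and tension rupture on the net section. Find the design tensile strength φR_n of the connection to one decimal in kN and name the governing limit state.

Bolt shear: A_b = π(24)²/4 = 452.39 mm². φR_n = 0.75 × 372 × 452.39 × 6 × 1 = 757.3 kN.
Bearing (6 mm plate, F_u = 450 MPa): end bolts L_c = 44 − 27/2 = 30.5, R_n = min(1.2×30.5×6×450, 2.4×24×6×450) = 98.82 kN/bolt; interior L_c = 88 − 27 = 61, R_n = 155.52 kN/bolt. φR_n = 0.75 × (2×98.82 + 4×155.52) = 614.8 kN.
Tension rupture (net): A_n = (249 − 2×29)×6 = 1146 mm² (U = 1.0, A_e = A_n). φR_n = 0.75 × 450 × 1146 = 386.8 kN.
Governing: min(757.3, 614.8, 386.8) = 386.8 kN → net-section rupture.

386.8 kN (net-section rupture governs)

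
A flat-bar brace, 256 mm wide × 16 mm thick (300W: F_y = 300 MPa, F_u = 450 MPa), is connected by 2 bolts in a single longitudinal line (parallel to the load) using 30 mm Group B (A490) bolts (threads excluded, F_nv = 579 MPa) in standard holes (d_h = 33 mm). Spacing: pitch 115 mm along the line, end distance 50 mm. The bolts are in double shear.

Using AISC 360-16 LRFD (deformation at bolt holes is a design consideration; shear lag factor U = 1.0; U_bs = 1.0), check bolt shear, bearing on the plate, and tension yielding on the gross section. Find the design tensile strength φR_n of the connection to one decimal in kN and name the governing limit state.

605.9 kN (bearing governs)

Bolt shear: A_b = π(30)²/4 = 706.86 mm². φR_n = 0.75 × 579 × 706.86 × 2 × 2 = 1227.8 kN.
Bearing (16 mm plate, F_u = 450 MPa): end bolts L_c = 50 − 33/2 = 33.5, R_n = min(1.2×33.5×16×450, 2.4×30×16×450) = 289.44 kN/bolt; interior L_c = 115 − 33 = 82, R_n = 518.4 kN/bolt. φR_n = 0.75 × (1×289.44 + 1×518.4) = 605.9 kN.
Tension yield (gross): A_g = 256×16 = 4096 mm². φR_n = 0.90 × 300 × 4096 = 1105.9 kN.
Governing: min(1227.8, 605.9, 1105.9) = 605.9 kN → bearing.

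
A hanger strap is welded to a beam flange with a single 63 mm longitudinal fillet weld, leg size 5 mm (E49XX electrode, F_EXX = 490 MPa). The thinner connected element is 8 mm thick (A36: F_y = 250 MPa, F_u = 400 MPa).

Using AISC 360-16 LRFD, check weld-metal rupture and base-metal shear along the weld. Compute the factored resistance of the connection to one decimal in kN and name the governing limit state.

Weld metal: throat = 0.707×5 = 3.535 mm, L = 63 mm. φR_n = 0.75 × 0.6 × 490 × 3.535 × 63 = 49.1 kN.
Base metal shear (8 mm plate): yield φR_n = 1.0×0.6×250×8×63 = 75.6 kN; rupture φR_n = 0.75×0.6×400×8×63 = 90.7 kN; take 75.6 kN (yield).
Governing: min(49.1, 75.6) = 49.1 kN → weld metal.

49.1 kN (weld metal governs)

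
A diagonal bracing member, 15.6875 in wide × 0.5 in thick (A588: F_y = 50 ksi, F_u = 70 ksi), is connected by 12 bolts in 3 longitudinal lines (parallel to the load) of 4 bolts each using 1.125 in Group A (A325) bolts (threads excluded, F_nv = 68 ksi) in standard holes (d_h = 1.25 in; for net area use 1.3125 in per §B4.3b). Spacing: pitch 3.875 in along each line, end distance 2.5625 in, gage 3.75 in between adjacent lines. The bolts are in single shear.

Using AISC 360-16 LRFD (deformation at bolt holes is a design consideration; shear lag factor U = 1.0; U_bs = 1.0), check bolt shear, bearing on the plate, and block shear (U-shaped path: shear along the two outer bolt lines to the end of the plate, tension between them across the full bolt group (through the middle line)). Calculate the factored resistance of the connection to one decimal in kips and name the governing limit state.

Bolt shear: A_b = π(1.125)²/4 = 0.99402 in². φR_n = 0.75 × 68 × 0.99402 × 12 × 1 = 608.3 kips.
Bearing (0.5 in plate, F_u = 70 ksi): end bolts L_c = 2.5625 − 1.25/2 = 1.9375, R_n = min(1.2×1.9375×0.5×70, 2.4×1.125×0.5×70) = 81.375 kips/bolt; interior L_c = 3.875 − 1.25 = 2.625, R_n = 94.5 kips/bolt. φR_n = 0.75 × (3×81.375 + 9×94.5) = 821.0 kips.
Block shear: shear path 2×[2.5625+3×3.875] = 2×14.1875 in, A_gv = 14.188, A_nv = 2×(14.1875 − 3.5×1.3125)×0.5 = 9.5938 in²; tension across gage: (7.5 − 2×1.3125)×0.5 = 2.4375 in². R_n = min(0.6×70×9.5938, 0.6×50×14.188) + 1.0×70×2.4375 = min(402.94, 425.64) + 170.63 = 573.57 kips. φR_n = 0.75 × 573.57 = 430.2 kips.
Governing: min(608.3, 821.0, 430.2) = 430.2 kips → block shear.

430.2 kips (block shear governs)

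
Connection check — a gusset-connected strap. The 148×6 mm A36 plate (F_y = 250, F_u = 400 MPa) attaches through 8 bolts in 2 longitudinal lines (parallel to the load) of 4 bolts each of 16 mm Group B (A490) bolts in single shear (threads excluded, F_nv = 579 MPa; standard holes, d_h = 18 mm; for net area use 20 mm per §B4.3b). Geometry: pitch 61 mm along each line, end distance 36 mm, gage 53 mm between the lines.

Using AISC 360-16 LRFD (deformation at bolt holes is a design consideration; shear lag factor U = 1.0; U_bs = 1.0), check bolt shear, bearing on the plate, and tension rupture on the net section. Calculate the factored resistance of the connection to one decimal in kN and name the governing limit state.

Bolt shear: A_b = π(16)²/4 = 201.06 mm². φR_n = 0.75 × 579 × 201.06 × 8 × 1 = 698.5 kN.
Bearing (6 mm plate, F_u = 400 MPa): end bolts L_c = 36 − 18/2 = 27, R_n = min(1.2×27×6×400, 2.4×16×6×400) = 77.76 kN/bolt; interior L_c = 61 − 18 = 43, R_n = 92.16 kN/bolt. φR_n = 0.75 × (2×77.76 + 6×92.16) = 531.4 kN.
Tension rupture (net): A_n = (148 − 2×20)×6 = 648 mm² (U = 1.0, A_e = A_n). φR_n = 0.75 × 400 × 648 = 194.4 kN.
Governing: min(698.5, 531.4, 194.4) = 194.4 kN → net-section rupture.

194.4 kN (net-section rupture governs)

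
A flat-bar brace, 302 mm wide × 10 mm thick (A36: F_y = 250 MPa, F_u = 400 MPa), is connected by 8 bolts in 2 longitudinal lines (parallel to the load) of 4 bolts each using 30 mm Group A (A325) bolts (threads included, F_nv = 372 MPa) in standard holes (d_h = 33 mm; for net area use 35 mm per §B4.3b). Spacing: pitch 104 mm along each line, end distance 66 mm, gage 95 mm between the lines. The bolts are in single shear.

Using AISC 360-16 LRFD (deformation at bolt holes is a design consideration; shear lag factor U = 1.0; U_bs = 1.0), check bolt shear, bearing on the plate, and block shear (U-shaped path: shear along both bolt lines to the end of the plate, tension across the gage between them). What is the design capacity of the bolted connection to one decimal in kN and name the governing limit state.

Bolt shear: A_b = π(30)²/4 = 706.86 mm². φR_n = 0.75 × 372 × 706.86 × 8 × 1 = 1577.7 kN.
Bearing (10 mm plate, F_u = 400 MPa): end bolts L_c = 66 − 33/2 = 49.5, R_n = min(1.2×49.5×10×400, 2.4×30×10×400) = 237.6 kN/bolt; interior L_c = 104 − 33 = 71, R_n = 288 kN/bolt. φR_n = 0.75 × (2×237.6 + 6×288) = 1652.4 kN.
Block shear: shear path 2×[66+3×104] = 2×378 mm, A_gv = 7560, A_nv = 2×(378 − 3.5×35)×10 = 5110 mm²; tension across gage: (95 − 1×35)×10 = 600 mm². R_n = min(0.6×400×5110, 0.6×250×7560) + 1.0×400×600 = min(1226.4, 1134) + 240 = 1374 kN. φR_n = 0.75 × 1374 = 1030.5 kN.
Governing: min(1577.7, 1652.4, 1030.5) = 1030.5 kN → block shear.

1030.5 kN (block shear governs)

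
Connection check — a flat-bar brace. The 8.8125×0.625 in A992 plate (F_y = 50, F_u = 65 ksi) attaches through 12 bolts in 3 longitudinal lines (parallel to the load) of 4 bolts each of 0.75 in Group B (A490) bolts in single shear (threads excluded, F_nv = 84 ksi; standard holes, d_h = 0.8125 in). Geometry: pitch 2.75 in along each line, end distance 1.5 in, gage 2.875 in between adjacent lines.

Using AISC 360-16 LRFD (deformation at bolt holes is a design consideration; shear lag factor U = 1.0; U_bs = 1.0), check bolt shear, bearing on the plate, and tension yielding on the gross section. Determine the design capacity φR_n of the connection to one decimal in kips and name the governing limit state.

247.9 kips (gross-section yield governs)

Bolt shear: A_b = π(0.75)²/4 = 0.44179 in². φR_n = 0.75 × 84 × 0.44179 × 12 × 1 = 334.0 kips.
Bearing (0.625 in plate, F_u = 65 ksi): end bolts L_c = 1.5 − 0.8125/2 = 1.09375, R_n = min(1.2×1.09375×0.625×65, 2.4×0.75×0.625×65) = 53.32 kips/bolt; interior L_c = 2.75 − 0.8125 = 1.9375, R_n = 73.125 kips/bolt. φR_n = 0.75 × (3×53.32 + 9×73.125) = 613.6 kips.
Tension yield (gross): A_g = 8.8125×0.625 = 5.5078 in². φR_n = 0.90 × 50 × 5.5078 = 247.9 kips.
Governing: min(334.0, 613.6, 247.9) = 247.9 kips → gross-section yield.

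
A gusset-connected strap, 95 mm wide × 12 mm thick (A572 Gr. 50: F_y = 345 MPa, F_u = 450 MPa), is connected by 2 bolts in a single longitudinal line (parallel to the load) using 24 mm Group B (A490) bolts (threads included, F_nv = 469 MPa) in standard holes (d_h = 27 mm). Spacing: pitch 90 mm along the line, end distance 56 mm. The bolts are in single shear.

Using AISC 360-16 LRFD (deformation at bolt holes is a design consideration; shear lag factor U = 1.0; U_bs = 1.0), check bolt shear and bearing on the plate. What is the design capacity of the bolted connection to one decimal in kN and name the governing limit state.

318.3 kN (bolt shear governs)

Bolt shear: A_b = π(24)²/4 = 452.39 mm². φR_n = 0.75 × 469 × 452.39 × 2 × 1 = 318.3 kN.
Bearing (12 mm plate, F_u = 450 MPa): end bolts L_c = 56 − 27/2 = 42.5, R_n = min(1.2×42.5×12×450, 2.4×24×12×450) = 275.4 kN/bolt; interior L_c = 90 − 27 = 63, R_n = 311.04 kN/bolt. φR_n = 0.75 × (1×275.4 + 1×311.04) = 439.8 kN.
Governing: min(318.3, 439.8) = 318.3 kN → bolt shear.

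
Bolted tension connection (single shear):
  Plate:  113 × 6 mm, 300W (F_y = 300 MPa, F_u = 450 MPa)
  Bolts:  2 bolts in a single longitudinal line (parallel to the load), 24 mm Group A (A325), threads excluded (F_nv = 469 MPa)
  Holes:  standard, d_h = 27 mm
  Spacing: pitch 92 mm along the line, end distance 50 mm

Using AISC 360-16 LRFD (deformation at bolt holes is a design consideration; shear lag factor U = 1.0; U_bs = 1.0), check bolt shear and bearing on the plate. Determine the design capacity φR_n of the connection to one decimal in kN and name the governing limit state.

Bolt shear: A_b = π(24)²/4 = 452.39 mm². φR_n = 0.75 × 469 × 452.39 × 2 × 1 = 318.3 kN.
Bearing (6 mm plate, F_u = 450 MPa): end bolts L_c = 50 − 27/2 = 36.5, R_n = min(1.2×36.5×6×450, 2.4×24×6×450) = 118.26 kN/bolt; interior L_c = 92 − 27 = 65, R_n = 155.52 kN/bolt. φR_n = 0.75 × (1×118.26 + 1×155.52) = 205.3 kN.
Governing: min(318.3, 205.3) = 205.3 kN → bearing.

205.3 kN (bearing governs)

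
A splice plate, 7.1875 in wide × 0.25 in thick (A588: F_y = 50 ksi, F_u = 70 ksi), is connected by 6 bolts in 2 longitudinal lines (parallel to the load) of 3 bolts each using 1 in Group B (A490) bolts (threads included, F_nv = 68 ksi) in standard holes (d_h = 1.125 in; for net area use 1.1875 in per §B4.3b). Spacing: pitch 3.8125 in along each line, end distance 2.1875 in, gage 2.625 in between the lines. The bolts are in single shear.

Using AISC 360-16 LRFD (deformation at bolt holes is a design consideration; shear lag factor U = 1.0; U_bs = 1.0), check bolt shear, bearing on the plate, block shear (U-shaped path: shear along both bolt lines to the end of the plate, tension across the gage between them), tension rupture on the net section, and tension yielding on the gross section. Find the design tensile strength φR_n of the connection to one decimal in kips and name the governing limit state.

Bolt shear: A_b = π(1)²/4 = 0.7854 in². φR_n = 0.75 × 68 × 0.7854 × 6 × 1 = 240.3 kips.
Bearing (0.25 in plate, F_u = 70 ksi): end bolts L_c = 2.1875 − 1.125/2 = 1.625, R_n = min(1.2×1.625×0.25×70, 2.4×1×0.25×70) = 34.125 kips/bolt; interior L_c = 3.8125 − 1.125 = 2.6875, R_n = 42 kips/bolt. φR_n = 0.75 × (2×34.125 + 4×42) = 177.2 kips.
Block shear: shear path 2×[2.1875+2×3.8125] = 2×9.8125 in, A_gv = 4.9063, A_nv = 2×(9.8125 − 2.5×1.1875)×0.25 = 3.4219 in²; tension across gage: (2.625 − 1×1.1875)×0.25 = 0.35938 in². R_n = min(0.6×70×3.4219, 0.6×50×4.9063) + 1.0×70×0.35938 = min(143.72, 147.19) + 25.157 = 168.88 kips. φR_n = 0.75 × 168.88 = 126.7 kips.
Tension rupture (net): A_n = (7.1875 − 2×1.1875)×0.25 = 1.2031 in² (U = 1.0, A_e = A_n). φR_n = 0.75 × 70 × 1.2031 = 63.2 kips.
Tension yield (gross): A_g = 7.1875×0.25 = 1.7969 in². φR_n = 0.90 × 50 × 1.7969 = 80.9 kips.
Governing: min(240.3, 177.2, 126.7, 63.2, 80.9) = 63.2 kips → net-section rupture.

63.2 kips (net-section rupture governs)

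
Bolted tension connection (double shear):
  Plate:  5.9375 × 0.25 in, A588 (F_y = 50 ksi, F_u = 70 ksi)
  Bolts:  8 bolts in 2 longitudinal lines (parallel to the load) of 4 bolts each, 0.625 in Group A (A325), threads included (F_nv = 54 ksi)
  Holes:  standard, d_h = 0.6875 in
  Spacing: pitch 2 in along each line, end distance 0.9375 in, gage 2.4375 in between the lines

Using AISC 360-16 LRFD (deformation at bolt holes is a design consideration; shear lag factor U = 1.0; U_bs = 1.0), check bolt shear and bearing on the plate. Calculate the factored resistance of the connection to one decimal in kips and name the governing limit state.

Bolt shear: A_b = π(0.625)²/4 = 0.3068 in². φR_n = 0.75 × 54 × 0.3068 × 8 × 2 = 198.8 kips.
Bearing (0.25 in plate, F_u = 70 ksi): end bolts L_c = 0.9375 − 0.6875/2 = 0.59375, R_n = min(1.2×0.59375×0.25×70, 2.4×0.625×0.25×70) = 12.469 kips/bolt; interior L_c = 2 − 0.6875 = 1.3125, R_n = 26.25 kips/bolt. φR_n = 0.75 × (2×12.469 + 6×26.25) = 136.8 kips.
Governing: min(198.8, 136.8) = 136.8 kips → bearing.

136.8 kips (bearing governs)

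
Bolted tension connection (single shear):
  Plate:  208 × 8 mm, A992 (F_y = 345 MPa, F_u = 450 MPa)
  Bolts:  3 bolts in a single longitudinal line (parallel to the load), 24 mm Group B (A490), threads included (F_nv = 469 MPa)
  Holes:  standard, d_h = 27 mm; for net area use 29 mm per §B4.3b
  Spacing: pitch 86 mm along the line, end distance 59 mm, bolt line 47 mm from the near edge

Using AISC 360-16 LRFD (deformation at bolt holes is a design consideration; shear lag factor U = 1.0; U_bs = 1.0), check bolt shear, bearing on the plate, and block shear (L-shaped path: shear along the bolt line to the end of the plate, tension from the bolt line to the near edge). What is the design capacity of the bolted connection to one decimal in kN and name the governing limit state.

344.5 kN (block shear governs)

Bolt shear: A_b = π(24)²/4 = 452.39 mm². φR_n = 0.75 × 469 × 452.39 × 3 × 1 = 477.4 kN.
Bearing (8 mm plate, F_u = 450 MPa): end bolts L_c = 59 − 27/2 = 45.5, R_n = min(1.2×45.5×8×450, 2.4×24×8×450) = 196.56 kN/bolt; interior L_c = 86 − 27 = 59, R_n = 207.36 kN/bolt. φR_n = 0.75 × (1×196.56 + 2×207.36) = 458.5 kN.
Block shear: shear path 1×[59+2×86] = 1×231 mm, A_gv = 1848, A_nv = 1×(231 − 2.5×29)×8 = 1268 mm²; tension to near edge: (47 − 0.5×29)×8 = 260 mm². R_n = min(0.6×450×1268, 0.6×345×1848) + 1.0×450×260 = min(342.36, 382.54) + 117 = 459.36 kN. φR_n = 0.75 × 459.36 = 344.5 kN.
Governing: min(477.4, 458.5, 344.5) = 344.5 kN → block shear.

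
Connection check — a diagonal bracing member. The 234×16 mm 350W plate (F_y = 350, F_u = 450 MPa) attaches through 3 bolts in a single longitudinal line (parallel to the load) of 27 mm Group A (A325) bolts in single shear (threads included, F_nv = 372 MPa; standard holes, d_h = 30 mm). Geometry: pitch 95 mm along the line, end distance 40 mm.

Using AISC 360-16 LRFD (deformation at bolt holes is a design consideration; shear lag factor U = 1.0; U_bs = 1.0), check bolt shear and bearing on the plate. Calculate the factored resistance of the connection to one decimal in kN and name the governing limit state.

479.2 kN (bolt shear governs)

Bolt shear: A_b = π(27)²/4 = 572.56 mm². φR_n = 0.75 × 372 × 572.56 × 3 × 1 = 479.2 kN.
Bearing (16 mm plate, F_u = 450 MPa): end bolts L_c = 40 − 30/2 = 25, R_n = min(1.2×25×16×450, 2.4×27×16×450) = 216 kN/bolt; interior L_c = 95 − 30 = 65, R_n = 466.56 kN/bolt. φR_n = 0.75 × (1×216 + 2×466.56) = 861.8 kN.
Governing: min(479.2, 861.8) = 479.2 kN → bolt shear.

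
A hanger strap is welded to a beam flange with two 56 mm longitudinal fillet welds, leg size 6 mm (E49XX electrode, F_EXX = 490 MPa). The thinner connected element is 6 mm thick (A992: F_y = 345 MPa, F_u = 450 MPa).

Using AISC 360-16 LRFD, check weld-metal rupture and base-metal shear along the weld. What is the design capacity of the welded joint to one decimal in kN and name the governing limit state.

Weld metal: throat = 0.707×6 = 4.242 mm, L = 2×56 = 112 mm. φR_n = 0.75 × 0.6 × 490 × 4.242 × 112 = 104.8 kN.
Base metal shear (6 mm plate): yield φR_n = 1.0×0.6×345×6×112 = 139.1 kN; rupture φR_n = 0.75×0.6×450×6×112 = 136.1 kN; take 136.1 kN (rupture).
Governing: min(104.8, 136.1) = 104.8 kN → weld metal.

104.8 kN (weld metal governs)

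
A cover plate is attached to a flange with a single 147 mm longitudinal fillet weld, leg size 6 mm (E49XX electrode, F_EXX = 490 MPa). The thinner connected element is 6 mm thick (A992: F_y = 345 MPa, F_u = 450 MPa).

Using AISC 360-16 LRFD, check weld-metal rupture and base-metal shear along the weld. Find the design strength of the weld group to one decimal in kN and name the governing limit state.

Weld metal: throat = 0.707×6 = 4.242 mm, L = 147 mm. φR_n = 0.75 × 0.6 × 490 × 4.242 × 147 = 137.5 kN.
Base metal shear (6 mm plate): yield φR_n = 1.0×0.6×345×6×147 = 182.6 kN; rupture φR_n = 0.75×0.6×450×6×147 = 178.6 kN; take 178.6 kN (rupture).
Governing: min(137.5, 178.6) = 137.5 kN → weld metal.

137.5 kN (weld metal governs)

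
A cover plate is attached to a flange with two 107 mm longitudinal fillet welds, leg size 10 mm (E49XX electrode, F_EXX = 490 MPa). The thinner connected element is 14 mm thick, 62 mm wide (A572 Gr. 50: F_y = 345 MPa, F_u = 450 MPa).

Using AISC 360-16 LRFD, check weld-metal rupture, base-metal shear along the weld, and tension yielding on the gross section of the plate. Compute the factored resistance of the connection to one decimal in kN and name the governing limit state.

Weld metal: throat = 0.707×10 = 7.07 mm, L = 2×107 = 214 mm. φR_n = 0.75 × 0.6 × 490 × 7.07 × 214 = 333.6 kN.
Base metal shear (14 mm plate): yield φR_n = 1.0×0.6×345×14×214 = 620.2 kN; rupture φR_n = 0.75×0.6×450×14×214 = 606.7 kN; take 606.7 kN (rupture).
Tension yield (gross): A_g = 62×14 = 868 mm². φR_n = 0.90 × 345 × 868 = 269.5 kN.
Governing: min(333.6, 606.7, 269.5) = 269.5 kN → gross-section yield.

269.5 kN (gross-section yield governs)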